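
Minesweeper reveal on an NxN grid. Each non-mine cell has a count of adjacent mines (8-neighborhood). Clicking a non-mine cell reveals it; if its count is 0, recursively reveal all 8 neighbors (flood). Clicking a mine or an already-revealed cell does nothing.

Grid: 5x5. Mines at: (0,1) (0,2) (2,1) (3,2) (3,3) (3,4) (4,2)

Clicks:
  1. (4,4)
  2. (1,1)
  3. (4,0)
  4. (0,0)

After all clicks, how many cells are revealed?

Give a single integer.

Click 1 (4,4) count=2: revealed 1 new [(4,4)] -> total=1
Click 2 (1,1) count=3: revealed 1 new [(1,1)] -> total=2
Click 3 (4,0) count=0: revealed 4 new [(3,0) (3,1) (4,0) (4,1)] -> total=6
Click 4 (0,0) count=1: revealed 1 new [(0,0)] -> total=7

Answer: 7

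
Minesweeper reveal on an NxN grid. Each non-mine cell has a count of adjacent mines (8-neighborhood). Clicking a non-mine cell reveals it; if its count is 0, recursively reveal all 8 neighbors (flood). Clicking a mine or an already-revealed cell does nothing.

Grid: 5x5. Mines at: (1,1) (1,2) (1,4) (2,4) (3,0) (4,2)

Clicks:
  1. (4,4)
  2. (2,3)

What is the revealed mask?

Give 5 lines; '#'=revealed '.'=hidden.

Answer: .....
.....
...#.
...##
...##

Derivation:
Click 1 (4,4) count=0: revealed 4 new [(3,3) (3,4) (4,3) (4,4)] -> total=4
Click 2 (2,3) count=3: revealed 1 new [(2,3)] -> total=5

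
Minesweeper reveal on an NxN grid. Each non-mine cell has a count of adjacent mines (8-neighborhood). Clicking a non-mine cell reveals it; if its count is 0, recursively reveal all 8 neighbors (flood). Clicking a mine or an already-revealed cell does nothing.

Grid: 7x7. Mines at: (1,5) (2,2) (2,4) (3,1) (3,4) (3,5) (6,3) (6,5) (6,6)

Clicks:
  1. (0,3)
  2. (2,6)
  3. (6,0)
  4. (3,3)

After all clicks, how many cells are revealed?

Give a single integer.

Answer: 23

Derivation:
Click 1 (0,3) count=0: revealed 12 new [(0,0) (0,1) (0,2) (0,3) (0,4) (1,0) (1,1) (1,2) (1,3) (1,4) (2,0) (2,1)] -> total=12
Click 2 (2,6) count=2: revealed 1 new [(2,6)] -> total=13
Click 3 (6,0) count=0: revealed 9 new [(4,0) (4,1) (4,2) (5,0) (5,1) (5,2) (6,0) (6,1) (6,2)] -> total=22
Click 4 (3,3) count=3: revealed 1 new [(3,3)] -> total=23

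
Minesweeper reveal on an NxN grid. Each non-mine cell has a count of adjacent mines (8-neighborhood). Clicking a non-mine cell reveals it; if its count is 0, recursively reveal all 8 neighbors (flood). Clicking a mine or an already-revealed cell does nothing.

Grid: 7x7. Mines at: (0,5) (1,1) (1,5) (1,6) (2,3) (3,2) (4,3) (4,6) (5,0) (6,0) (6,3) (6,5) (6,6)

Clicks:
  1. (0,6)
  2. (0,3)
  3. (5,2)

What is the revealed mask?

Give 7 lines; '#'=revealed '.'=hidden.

Answer: ..###.#
..###..
.......
.......
.......
..#....
.......

Derivation:
Click 1 (0,6) count=3: revealed 1 new [(0,6)] -> total=1
Click 2 (0,3) count=0: revealed 6 new [(0,2) (0,3) (0,4) (1,2) (1,3) (1,4)] -> total=7
Click 3 (5,2) count=2: revealed 1 new [(5,2)] -> total=8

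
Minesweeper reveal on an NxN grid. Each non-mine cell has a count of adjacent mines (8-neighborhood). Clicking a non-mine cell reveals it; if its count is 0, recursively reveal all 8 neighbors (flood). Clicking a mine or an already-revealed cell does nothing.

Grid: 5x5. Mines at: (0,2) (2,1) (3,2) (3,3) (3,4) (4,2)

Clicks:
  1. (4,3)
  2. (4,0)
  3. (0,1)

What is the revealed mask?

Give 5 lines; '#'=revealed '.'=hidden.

Click 1 (4,3) count=4: revealed 1 new [(4,3)] -> total=1
Click 2 (4,0) count=0: revealed 4 new [(3,0) (3,1) (4,0) (4,1)] -> total=5
Click 3 (0,1) count=1: revealed 1 new [(0,1)] -> total=6

Answer: .#...
.....
.....
##...
##.#.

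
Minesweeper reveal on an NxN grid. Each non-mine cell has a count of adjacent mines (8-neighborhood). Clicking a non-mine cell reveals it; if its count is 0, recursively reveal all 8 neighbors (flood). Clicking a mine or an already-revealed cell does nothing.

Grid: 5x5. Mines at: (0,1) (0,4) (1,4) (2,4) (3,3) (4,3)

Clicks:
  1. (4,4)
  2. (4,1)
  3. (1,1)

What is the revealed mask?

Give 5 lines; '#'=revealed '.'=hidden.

Answer: .....
###..
###..
###..
###.#

Derivation:
Click 1 (4,4) count=2: revealed 1 new [(4,4)] -> total=1
Click 2 (4,1) count=0: revealed 12 new [(1,0) (1,1) (1,2) (2,0) (2,1) (2,2) (3,0) (3,1) (3,2) (4,0) (4,1) (4,2)] -> total=13
Click 3 (1,1) count=1: revealed 0 new [(none)] -> total=13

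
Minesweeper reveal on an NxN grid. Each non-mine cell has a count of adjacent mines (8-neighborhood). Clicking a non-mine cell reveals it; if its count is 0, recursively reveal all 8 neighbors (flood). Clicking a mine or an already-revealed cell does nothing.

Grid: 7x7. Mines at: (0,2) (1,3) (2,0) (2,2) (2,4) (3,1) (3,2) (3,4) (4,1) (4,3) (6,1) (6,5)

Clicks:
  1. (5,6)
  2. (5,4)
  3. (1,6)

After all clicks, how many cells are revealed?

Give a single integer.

Answer: 15

Derivation:
Click 1 (5,6) count=1: revealed 1 new [(5,6)] -> total=1
Click 2 (5,4) count=2: revealed 1 new [(5,4)] -> total=2
Click 3 (1,6) count=0: revealed 13 new [(0,4) (0,5) (0,6) (1,4) (1,5) (1,6) (2,5) (2,6) (3,5) (3,6) (4,5) (4,6) (5,5)] -> total=15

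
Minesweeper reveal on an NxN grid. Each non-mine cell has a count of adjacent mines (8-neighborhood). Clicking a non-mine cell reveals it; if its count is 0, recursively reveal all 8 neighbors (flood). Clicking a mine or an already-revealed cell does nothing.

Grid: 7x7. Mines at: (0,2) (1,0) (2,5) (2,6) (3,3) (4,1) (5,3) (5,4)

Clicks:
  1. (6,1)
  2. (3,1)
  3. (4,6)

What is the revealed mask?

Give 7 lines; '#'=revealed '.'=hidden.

Click 1 (6,1) count=0: revealed 6 new [(5,0) (5,1) (5,2) (6,0) (6,1) (6,2)] -> total=6
Click 2 (3,1) count=1: revealed 1 new [(3,1)] -> total=7
Click 3 (4,6) count=0: revealed 8 new [(3,5) (3,6) (4,5) (4,6) (5,5) (5,6) (6,5) (6,6)] -> total=15

Answer: .......
.......
.......
.#...##
.....##
###..##
###..##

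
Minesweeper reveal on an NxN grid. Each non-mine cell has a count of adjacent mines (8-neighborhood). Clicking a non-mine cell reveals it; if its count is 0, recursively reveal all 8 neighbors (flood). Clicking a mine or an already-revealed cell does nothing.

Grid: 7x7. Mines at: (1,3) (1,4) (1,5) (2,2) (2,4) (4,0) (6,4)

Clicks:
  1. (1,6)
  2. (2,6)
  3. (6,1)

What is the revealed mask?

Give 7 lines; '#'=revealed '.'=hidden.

Click 1 (1,6) count=1: revealed 1 new [(1,6)] -> total=1
Click 2 (2,6) count=1: revealed 1 new [(2,6)] -> total=2
Click 3 (6,1) count=0: revealed 26 new [(2,5) (3,1) (3,2) (3,3) (3,4) (3,5) (3,6) (4,1) (4,2) (4,3) (4,4) (4,5) (4,6) (5,0) (5,1) (5,2) (5,3) (5,4) (5,5) (5,6) (6,0) (6,1) (6,2) (6,3) (6,5) (6,6)] -> total=28

Answer: .......
......#
.....##
.######
.######
#######
####.##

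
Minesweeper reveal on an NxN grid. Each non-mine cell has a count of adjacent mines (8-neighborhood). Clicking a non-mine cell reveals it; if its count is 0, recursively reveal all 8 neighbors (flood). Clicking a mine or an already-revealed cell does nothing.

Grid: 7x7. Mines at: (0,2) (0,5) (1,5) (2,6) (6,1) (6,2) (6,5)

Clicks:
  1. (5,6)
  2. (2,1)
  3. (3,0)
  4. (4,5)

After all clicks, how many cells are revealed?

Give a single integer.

Click 1 (5,6) count=1: revealed 1 new [(5,6)] -> total=1
Click 2 (2,1) count=0: revealed 33 new [(0,0) (0,1) (1,0) (1,1) (1,2) (1,3) (1,4) (2,0) (2,1) (2,2) (2,3) (2,4) (2,5) (3,0) (3,1) (3,2) (3,3) (3,4) (3,5) (3,6) (4,0) (4,1) (4,2) (4,3) (4,4) (4,5) (4,6) (5,0) (5,1) (5,2) (5,3) (5,4) (5,5)] -> total=34
Click 3 (3,0) count=0: revealed 0 new [(none)] -> total=34
Click 4 (4,5) count=0: revealed 0 new [(none)] -> total=34

Answer: 34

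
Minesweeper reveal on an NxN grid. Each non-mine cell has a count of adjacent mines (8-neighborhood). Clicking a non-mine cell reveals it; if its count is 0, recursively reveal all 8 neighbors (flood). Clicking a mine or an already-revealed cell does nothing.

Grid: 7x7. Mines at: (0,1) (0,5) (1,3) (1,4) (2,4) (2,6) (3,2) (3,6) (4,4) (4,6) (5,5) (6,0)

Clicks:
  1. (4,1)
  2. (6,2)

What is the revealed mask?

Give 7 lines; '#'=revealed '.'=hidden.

Click 1 (4,1) count=1: revealed 1 new [(4,1)] -> total=1
Click 2 (6,2) count=0: revealed 10 new [(4,2) (4,3) (5,1) (5,2) (5,3) (5,4) (6,1) (6,2) (6,3) (6,4)] -> total=11

Answer: .......
.......
.......
.......
.###...
.####..
.####..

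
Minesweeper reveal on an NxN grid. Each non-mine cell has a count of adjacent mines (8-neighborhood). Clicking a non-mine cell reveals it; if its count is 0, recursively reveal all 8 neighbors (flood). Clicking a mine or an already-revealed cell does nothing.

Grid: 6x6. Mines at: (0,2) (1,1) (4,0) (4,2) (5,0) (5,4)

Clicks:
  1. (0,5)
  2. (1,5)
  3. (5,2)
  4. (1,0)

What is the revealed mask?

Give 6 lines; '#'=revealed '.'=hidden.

Click 1 (0,5) count=0: revealed 18 new [(0,3) (0,4) (0,5) (1,2) (1,3) (1,4) (1,5) (2,2) (2,3) (2,4) (2,5) (3,2) (3,3) (3,4) (3,5) (4,3) (4,4) (4,5)] -> total=18
Click 2 (1,5) count=0: revealed 0 new [(none)] -> total=18
Click 3 (5,2) count=1: revealed 1 new [(5,2)] -> total=19
Click 4 (1,0) count=1: revealed 1 new [(1,0)] -> total=20

Answer: ...###
#.####
..####
..####
...###
..#...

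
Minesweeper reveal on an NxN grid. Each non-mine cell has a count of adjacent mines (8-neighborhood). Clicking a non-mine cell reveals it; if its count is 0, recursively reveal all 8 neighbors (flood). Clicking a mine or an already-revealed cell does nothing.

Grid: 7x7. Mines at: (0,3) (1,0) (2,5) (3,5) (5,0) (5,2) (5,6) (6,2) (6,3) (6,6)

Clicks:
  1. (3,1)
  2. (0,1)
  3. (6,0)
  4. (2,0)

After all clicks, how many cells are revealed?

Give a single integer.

Answer: 21

Derivation:
Click 1 (3,1) count=0: revealed 19 new [(1,1) (1,2) (1,3) (1,4) (2,0) (2,1) (2,2) (2,3) (2,4) (3,0) (3,1) (3,2) (3,3) (3,4) (4,0) (4,1) (4,2) (4,3) (4,4)] -> total=19
Click 2 (0,1) count=1: revealed 1 new [(0,1)] -> total=20
Click 3 (6,0) count=1: revealed 1 new [(6,0)] -> total=21
Click 4 (2,0) count=1: revealed 0 new [(none)] -> total=21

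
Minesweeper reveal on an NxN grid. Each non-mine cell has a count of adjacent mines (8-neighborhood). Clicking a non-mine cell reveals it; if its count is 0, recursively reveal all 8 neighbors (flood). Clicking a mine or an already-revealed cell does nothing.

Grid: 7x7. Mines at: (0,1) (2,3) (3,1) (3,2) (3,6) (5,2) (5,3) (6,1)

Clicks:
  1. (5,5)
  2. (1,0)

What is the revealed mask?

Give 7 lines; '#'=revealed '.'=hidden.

Click 1 (5,5) count=0: revealed 9 new [(4,4) (4,5) (4,6) (5,4) (5,5) (5,6) (6,4) (6,5) (6,6)] -> total=9
Click 2 (1,0) count=1: revealed 1 new [(1,0)] -> total=10

Answer: .......
#......
.......
.......
....###
....###
....###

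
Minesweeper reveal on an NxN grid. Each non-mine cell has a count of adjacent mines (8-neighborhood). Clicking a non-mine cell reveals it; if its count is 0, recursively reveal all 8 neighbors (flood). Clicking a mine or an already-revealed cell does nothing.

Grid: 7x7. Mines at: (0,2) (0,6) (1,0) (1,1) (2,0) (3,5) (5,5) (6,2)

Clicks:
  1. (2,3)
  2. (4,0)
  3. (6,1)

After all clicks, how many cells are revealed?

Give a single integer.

Answer: 29

Derivation:
Click 1 (2,3) count=0: revealed 29 new [(0,3) (0,4) (0,5) (1,2) (1,3) (1,4) (1,5) (2,1) (2,2) (2,3) (2,4) (2,5) (3,0) (3,1) (3,2) (3,3) (3,4) (4,0) (4,1) (4,2) (4,3) (4,4) (5,0) (5,1) (5,2) (5,3) (5,4) (6,0) (6,1)] -> total=29
Click 2 (4,0) count=0: revealed 0 new [(none)] -> total=29
Click 3 (6,1) count=1: revealed 0 new [(none)] -> total=29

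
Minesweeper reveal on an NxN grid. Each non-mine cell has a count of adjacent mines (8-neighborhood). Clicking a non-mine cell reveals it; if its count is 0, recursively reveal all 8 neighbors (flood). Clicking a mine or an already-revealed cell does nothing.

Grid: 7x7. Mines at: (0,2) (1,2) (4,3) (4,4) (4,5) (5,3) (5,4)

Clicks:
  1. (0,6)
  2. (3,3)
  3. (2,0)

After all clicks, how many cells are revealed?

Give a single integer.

Click 1 (0,6) count=0: revealed 16 new [(0,3) (0,4) (0,5) (0,6) (1,3) (1,4) (1,5) (1,6) (2,3) (2,4) (2,5) (2,6) (3,3) (3,4) (3,5) (3,6)] -> total=16
Click 2 (3,3) count=2: revealed 0 new [(none)] -> total=16
Click 3 (2,0) count=0: revealed 19 new [(0,0) (0,1) (1,0) (1,1) (2,0) (2,1) (2,2) (3,0) (3,1) (3,2) (4,0) (4,1) (4,2) (5,0) (5,1) (5,2) (6,0) (6,1) (6,2)] -> total=35

Answer: 35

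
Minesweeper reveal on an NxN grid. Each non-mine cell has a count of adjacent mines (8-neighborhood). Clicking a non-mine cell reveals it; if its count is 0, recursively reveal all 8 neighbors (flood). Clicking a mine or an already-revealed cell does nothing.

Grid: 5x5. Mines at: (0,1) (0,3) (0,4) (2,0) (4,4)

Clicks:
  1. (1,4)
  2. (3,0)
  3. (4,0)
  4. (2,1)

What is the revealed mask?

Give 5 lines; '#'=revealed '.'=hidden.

Click 1 (1,4) count=2: revealed 1 new [(1,4)] -> total=1
Click 2 (3,0) count=1: revealed 1 new [(3,0)] -> total=2
Click 3 (4,0) count=0: revealed 15 new [(1,1) (1,2) (1,3) (2,1) (2,2) (2,3) (2,4) (3,1) (3,2) (3,3) (3,4) (4,0) (4,1) (4,2) (4,3)] -> total=17
Click 4 (2,1) count=1: revealed 0 new [(none)] -> total=17

Answer: .....
.####
.####
#####
####.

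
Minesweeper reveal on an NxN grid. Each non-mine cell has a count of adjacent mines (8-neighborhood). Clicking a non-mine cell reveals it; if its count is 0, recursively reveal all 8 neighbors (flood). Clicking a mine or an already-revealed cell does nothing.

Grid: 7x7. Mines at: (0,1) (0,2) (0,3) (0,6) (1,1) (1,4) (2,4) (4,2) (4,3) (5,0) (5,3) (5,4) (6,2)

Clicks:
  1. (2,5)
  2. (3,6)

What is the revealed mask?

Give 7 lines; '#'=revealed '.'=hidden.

Click 1 (2,5) count=2: revealed 1 new [(2,5)] -> total=1
Click 2 (3,6) count=0: revealed 11 new [(1,5) (1,6) (2,6) (3,5) (3,6) (4,5) (4,6) (5,5) (5,6) (6,5) (6,6)] -> total=12

Answer: .......
.....##
.....##
.....##
.....##
.....##
.....##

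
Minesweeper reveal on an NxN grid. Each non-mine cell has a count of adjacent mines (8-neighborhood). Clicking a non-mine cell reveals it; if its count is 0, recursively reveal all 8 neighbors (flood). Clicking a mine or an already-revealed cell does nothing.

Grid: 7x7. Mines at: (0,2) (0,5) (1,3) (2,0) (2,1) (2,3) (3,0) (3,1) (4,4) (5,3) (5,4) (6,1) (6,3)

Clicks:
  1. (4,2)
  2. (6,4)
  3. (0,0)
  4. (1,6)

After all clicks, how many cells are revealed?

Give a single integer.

Click 1 (4,2) count=2: revealed 1 new [(4,2)] -> total=1
Click 2 (6,4) count=3: revealed 1 new [(6,4)] -> total=2
Click 3 (0,0) count=0: revealed 4 new [(0,0) (0,1) (1,0) (1,1)] -> total=6
Click 4 (1,6) count=1: revealed 1 new [(1,6)] -> total=7

Answer: 7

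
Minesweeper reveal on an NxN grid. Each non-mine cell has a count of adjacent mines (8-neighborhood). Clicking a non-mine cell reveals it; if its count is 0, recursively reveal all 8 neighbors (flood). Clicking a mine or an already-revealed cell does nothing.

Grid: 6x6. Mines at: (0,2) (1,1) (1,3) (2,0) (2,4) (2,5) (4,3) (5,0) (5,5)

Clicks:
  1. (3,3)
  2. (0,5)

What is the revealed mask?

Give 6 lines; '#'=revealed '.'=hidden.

Click 1 (3,3) count=2: revealed 1 new [(3,3)] -> total=1
Click 2 (0,5) count=0: revealed 4 new [(0,4) (0,5) (1,4) (1,5)] -> total=5

Answer: ....##
....##
......
...#..
......
......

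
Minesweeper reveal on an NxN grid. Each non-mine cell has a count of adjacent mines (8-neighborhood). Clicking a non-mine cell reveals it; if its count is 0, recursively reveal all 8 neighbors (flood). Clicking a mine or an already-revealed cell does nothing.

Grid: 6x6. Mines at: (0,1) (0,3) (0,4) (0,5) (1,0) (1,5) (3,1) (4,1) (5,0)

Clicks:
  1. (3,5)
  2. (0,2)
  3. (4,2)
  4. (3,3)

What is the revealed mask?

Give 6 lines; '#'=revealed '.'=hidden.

Click 1 (3,5) count=0: revealed 19 new [(1,2) (1,3) (1,4) (2,2) (2,3) (2,4) (2,5) (3,2) (3,3) (3,4) (3,5) (4,2) (4,3) (4,4) (4,5) (5,2) (5,3) (5,4) (5,5)] -> total=19
Click 2 (0,2) count=2: revealed 1 new [(0,2)] -> total=20
Click 3 (4,2) count=2: revealed 0 new [(none)] -> total=20
Click 4 (3,3) count=0: revealed 0 new [(none)] -> total=20

Answer: ..#...
..###.
..####
..####
..####
..####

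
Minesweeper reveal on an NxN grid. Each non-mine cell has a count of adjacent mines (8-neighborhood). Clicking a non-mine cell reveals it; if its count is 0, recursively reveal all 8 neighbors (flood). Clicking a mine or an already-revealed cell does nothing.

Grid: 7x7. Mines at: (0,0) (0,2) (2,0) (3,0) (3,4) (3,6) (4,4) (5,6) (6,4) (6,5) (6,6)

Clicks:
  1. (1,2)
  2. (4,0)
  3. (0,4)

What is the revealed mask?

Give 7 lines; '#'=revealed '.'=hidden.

Click 1 (1,2) count=1: revealed 1 new [(1,2)] -> total=1
Click 2 (4,0) count=1: revealed 1 new [(4,0)] -> total=2
Click 3 (0,4) count=0: revealed 12 new [(0,3) (0,4) (0,5) (0,6) (1,3) (1,4) (1,5) (1,6) (2,3) (2,4) (2,5) (2,6)] -> total=14

Answer: ...####
..#####
...####
.......
#......
.......
.......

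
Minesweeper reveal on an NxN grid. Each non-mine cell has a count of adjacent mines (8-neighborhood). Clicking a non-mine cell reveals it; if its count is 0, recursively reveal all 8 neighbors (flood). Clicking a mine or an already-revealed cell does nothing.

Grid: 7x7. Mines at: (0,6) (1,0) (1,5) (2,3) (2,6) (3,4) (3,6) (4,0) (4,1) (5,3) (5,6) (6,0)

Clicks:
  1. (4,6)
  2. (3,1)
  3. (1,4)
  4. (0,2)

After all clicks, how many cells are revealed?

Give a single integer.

Click 1 (4,6) count=2: revealed 1 new [(4,6)] -> total=1
Click 2 (3,1) count=2: revealed 1 new [(3,1)] -> total=2
Click 3 (1,4) count=2: revealed 1 new [(1,4)] -> total=3
Click 4 (0,2) count=0: revealed 7 new [(0,1) (0,2) (0,3) (0,4) (1,1) (1,2) (1,3)] -> total=10

Answer: 10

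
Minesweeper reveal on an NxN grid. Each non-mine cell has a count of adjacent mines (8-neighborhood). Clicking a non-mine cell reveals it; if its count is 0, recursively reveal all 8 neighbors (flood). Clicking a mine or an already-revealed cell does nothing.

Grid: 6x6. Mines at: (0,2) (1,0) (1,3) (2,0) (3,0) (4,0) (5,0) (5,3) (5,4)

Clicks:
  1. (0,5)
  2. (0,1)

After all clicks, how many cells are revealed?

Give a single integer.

Click 1 (0,5) count=0: revealed 19 new [(0,4) (0,5) (1,4) (1,5) (2,1) (2,2) (2,3) (2,4) (2,5) (3,1) (3,2) (3,3) (3,4) (3,5) (4,1) (4,2) (4,3) (4,4) (4,5)] -> total=19
Click 2 (0,1) count=2: revealed 1 new [(0,1)] -> total=20

Answer: 20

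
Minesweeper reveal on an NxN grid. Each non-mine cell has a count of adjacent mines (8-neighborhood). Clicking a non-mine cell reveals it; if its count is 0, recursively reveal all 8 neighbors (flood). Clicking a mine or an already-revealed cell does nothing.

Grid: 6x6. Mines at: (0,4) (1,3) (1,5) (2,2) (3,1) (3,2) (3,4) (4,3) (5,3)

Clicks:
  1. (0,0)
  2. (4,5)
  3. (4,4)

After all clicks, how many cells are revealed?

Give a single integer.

Click 1 (0,0) count=0: revealed 8 new [(0,0) (0,1) (0,2) (1,0) (1,1) (1,2) (2,0) (2,1)] -> total=8
Click 2 (4,5) count=1: revealed 1 new [(4,5)] -> total=9
Click 3 (4,4) count=3: revealed 1 new [(4,4)] -> total=10

Answer: 10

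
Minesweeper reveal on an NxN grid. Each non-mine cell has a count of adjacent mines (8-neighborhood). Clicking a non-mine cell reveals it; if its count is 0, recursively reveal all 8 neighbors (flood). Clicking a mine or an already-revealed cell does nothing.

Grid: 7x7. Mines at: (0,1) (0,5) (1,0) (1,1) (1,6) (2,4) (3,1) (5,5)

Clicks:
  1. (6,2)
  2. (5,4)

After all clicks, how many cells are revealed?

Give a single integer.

Answer: 18

Derivation:
Click 1 (6,2) count=0: revealed 18 new [(3,2) (3,3) (3,4) (4,0) (4,1) (4,2) (4,3) (4,4) (5,0) (5,1) (5,2) (5,3) (5,4) (6,0) (6,1) (6,2) (6,3) (6,4)] -> total=18
Click 2 (5,4) count=1: revealed 0 new [(none)] -> total=18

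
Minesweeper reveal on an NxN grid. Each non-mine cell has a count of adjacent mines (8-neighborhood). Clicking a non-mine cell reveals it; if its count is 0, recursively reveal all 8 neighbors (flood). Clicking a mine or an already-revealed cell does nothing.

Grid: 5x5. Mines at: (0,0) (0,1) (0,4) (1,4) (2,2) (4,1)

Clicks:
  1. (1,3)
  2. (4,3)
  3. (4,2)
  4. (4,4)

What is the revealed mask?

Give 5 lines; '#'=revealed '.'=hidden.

Answer: .....
...#.
...##
..###
..###

Derivation:
Click 1 (1,3) count=3: revealed 1 new [(1,3)] -> total=1
Click 2 (4,3) count=0: revealed 8 new [(2,3) (2,4) (3,2) (3,3) (3,4) (4,2) (4,3) (4,4)] -> total=9
Click 3 (4,2) count=1: revealed 0 new [(none)] -> total=9
Click 4 (4,4) count=0: revealed 0 new [(none)] -> total=9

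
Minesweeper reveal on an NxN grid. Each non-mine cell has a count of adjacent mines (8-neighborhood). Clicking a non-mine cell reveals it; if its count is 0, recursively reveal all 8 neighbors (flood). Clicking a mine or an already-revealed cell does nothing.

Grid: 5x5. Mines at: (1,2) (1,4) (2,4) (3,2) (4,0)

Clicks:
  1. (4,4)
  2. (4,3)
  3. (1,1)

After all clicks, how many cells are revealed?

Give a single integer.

Click 1 (4,4) count=0: revealed 4 new [(3,3) (3,4) (4,3) (4,4)] -> total=4
Click 2 (4,3) count=1: revealed 0 new [(none)] -> total=4
Click 3 (1,1) count=1: revealed 1 new [(1,1)] -> total=5

Answer: 5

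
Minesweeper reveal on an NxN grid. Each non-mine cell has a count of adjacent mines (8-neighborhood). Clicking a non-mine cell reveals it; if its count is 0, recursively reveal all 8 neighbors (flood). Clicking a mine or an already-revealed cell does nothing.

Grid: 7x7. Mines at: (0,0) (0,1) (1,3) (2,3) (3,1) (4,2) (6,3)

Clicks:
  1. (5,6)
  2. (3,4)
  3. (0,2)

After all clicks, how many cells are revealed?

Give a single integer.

Click 1 (5,6) count=0: revealed 24 new [(0,4) (0,5) (0,6) (1,4) (1,5) (1,6) (2,4) (2,5) (2,6) (3,3) (3,4) (3,5) (3,6) (4,3) (4,4) (4,5) (4,6) (5,3) (5,4) (5,5) (5,6) (6,4) (6,5) (6,6)] -> total=24
Click 2 (3,4) count=1: revealed 0 new [(none)] -> total=24
Click 3 (0,2) count=2: revealed 1 new [(0,2)] -> total=25

Answer: 25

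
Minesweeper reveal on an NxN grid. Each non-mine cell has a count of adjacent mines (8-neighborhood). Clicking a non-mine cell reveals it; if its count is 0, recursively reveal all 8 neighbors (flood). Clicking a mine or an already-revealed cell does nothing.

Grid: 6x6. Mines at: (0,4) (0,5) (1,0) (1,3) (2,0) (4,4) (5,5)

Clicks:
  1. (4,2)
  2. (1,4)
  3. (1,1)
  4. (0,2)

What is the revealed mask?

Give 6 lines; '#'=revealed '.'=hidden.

Click 1 (4,2) count=0: revealed 15 new [(2,1) (2,2) (2,3) (3,0) (3,1) (3,2) (3,3) (4,0) (4,1) (4,2) (4,3) (5,0) (5,1) (5,2) (5,3)] -> total=15
Click 2 (1,4) count=3: revealed 1 new [(1,4)] -> total=16
Click 3 (1,1) count=2: revealed 1 new [(1,1)] -> total=17
Click 4 (0,2) count=1: revealed 1 new [(0,2)] -> total=18

Answer: ..#...
.#..#.
.###..
####..
####..
####..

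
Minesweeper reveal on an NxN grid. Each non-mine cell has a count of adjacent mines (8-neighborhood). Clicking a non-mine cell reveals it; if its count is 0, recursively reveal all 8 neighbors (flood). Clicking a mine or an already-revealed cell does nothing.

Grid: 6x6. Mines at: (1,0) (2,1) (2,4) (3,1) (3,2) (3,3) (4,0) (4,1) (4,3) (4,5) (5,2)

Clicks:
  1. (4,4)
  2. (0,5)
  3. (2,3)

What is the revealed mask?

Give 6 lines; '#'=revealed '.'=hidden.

Answer: .#####
.#####
...#..
......
....#.
......

Derivation:
Click 1 (4,4) count=3: revealed 1 new [(4,4)] -> total=1
Click 2 (0,5) count=0: revealed 10 new [(0,1) (0,2) (0,3) (0,4) (0,5) (1,1) (1,2) (1,3) (1,4) (1,5)] -> total=11
Click 3 (2,3) count=3: revealed 1 new [(2,3)] -> total=12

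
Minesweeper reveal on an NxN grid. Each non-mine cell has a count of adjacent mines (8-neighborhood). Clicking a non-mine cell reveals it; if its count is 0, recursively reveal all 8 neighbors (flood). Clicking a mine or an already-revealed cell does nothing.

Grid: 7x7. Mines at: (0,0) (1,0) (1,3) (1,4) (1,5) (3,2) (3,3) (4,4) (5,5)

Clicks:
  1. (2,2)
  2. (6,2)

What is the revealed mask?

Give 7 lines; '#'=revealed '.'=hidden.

Answer: .......
.......
###....
##.....
####...
#####..
#####..

Derivation:
Click 1 (2,2) count=3: revealed 1 new [(2,2)] -> total=1
Click 2 (6,2) count=0: revealed 18 new [(2,0) (2,1) (3,0) (3,1) (4,0) (4,1) (4,2) (4,3) (5,0) (5,1) (5,2) (5,3) (5,4) (6,0) (6,1) (6,2) (6,3) (6,4)] -> total=19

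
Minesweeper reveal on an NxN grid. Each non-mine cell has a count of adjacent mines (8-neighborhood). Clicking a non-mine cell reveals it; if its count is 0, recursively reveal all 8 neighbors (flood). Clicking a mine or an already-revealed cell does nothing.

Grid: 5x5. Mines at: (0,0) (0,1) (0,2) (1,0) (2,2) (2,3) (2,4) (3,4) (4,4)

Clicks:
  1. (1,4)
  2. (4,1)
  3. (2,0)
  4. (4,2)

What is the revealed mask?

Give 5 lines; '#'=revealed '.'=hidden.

Click 1 (1,4) count=2: revealed 1 new [(1,4)] -> total=1
Click 2 (4,1) count=0: revealed 10 new [(2,0) (2,1) (3,0) (3,1) (3,2) (3,3) (4,0) (4,1) (4,2) (4,3)] -> total=11
Click 3 (2,0) count=1: revealed 0 new [(none)] -> total=11
Click 4 (4,2) count=0: revealed 0 new [(none)] -> total=11

Answer: .....
....#
##...
####.
####.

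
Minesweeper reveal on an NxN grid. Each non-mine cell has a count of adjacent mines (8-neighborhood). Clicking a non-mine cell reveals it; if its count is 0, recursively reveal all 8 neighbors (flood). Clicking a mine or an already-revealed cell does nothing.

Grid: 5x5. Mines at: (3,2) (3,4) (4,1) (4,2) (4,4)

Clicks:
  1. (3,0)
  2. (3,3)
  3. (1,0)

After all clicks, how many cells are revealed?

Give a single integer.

Click 1 (3,0) count=1: revealed 1 new [(3,0)] -> total=1
Click 2 (3,3) count=4: revealed 1 new [(3,3)] -> total=2
Click 3 (1,0) count=0: revealed 16 new [(0,0) (0,1) (0,2) (0,3) (0,4) (1,0) (1,1) (1,2) (1,3) (1,4) (2,0) (2,1) (2,2) (2,3) (2,4) (3,1)] -> total=18

Answer: 18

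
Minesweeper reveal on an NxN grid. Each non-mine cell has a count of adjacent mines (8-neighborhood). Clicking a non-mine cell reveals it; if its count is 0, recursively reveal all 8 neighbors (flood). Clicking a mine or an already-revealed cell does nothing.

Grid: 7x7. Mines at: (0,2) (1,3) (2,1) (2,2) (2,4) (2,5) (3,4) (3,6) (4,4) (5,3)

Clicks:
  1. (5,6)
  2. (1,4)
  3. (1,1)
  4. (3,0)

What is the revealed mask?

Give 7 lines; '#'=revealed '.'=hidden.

Answer: .......
.#..#..
.......
#......
.....##
....###
....###

Derivation:
Click 1 (5,6) count=0: revealed 8 new [(4,5) (4,6) (5,4) (5,5) (5,6) (6,4) (6,5) (6,6)] -> total=8
Click 2 (1,4) count=3: revealed 1 new [(1,4)] -> total=9
Click 3 (1,1) count=3: revealed 1 new [(1,1)] -> total=10
Click 4 (3,0) count=1: revealed 1 new [(3,0)] -> total=11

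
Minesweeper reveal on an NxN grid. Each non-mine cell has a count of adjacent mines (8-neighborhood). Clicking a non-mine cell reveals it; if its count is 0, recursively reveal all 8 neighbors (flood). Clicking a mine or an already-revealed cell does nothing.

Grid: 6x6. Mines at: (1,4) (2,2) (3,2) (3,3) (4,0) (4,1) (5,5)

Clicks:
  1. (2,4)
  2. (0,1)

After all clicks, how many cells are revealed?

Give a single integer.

Answer: 13

Derivation:
Click 1 (2,4) count=2: revealed 1 new [(2,4)] -> total=1
Click 2 (0,1) count=0: revealed 12 new [(0,0) (0,1) (0,2) (0,3) (1,0) (1,1) (1,2) (1,3) (2,0) (2,1) (3,0) (3,1)] -> total=13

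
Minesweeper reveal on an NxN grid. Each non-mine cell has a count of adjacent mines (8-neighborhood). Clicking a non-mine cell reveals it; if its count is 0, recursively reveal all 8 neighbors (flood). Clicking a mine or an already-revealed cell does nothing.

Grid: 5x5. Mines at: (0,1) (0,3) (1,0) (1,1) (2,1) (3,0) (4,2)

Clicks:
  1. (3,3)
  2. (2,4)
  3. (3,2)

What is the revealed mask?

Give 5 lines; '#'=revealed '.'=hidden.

Answer: .....
..###
..###
..###
...##

Derivation:
Click 1 (3,3) count=1: revealed 1 new [(3,3)] -> total=1
Click 2 (2,4) count=0: revealed 10 new [(1,2) (1,3) (1,4) (2,2) (2,3) (2,4) (3,2) (3,4) (4,3) (4,4)] -> total=11
Click 3 (3,2) count=2: revealed 0 new [(none)] -> total=11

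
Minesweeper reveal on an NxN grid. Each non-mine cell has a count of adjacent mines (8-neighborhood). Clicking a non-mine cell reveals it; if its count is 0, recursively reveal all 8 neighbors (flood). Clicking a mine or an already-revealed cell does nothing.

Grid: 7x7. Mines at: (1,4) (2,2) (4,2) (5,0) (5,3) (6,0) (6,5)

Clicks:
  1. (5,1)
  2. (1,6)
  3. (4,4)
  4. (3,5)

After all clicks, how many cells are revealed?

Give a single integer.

Click 1 (5,1) count=3: revealed 1 new [(5,1)] -> total=1
Click 2 (1,6) count=0: revealed 19 new [(0,5) (0,6) (1,5) (1,6) (2,3) (2,4) (2,5) (2,6) (3,3) (3,4) (3,5) (3,6) (4,3) (4,4) (4,5) (4,6) (5,4) (5,5) (5,6)] -> total=20
Click 3 (4,4) count=1: revealed 0 new [(none)] -> total=20
Click 4 (3,5) count=0: revealed 0 new [(none)] -> total=20

Answer: 20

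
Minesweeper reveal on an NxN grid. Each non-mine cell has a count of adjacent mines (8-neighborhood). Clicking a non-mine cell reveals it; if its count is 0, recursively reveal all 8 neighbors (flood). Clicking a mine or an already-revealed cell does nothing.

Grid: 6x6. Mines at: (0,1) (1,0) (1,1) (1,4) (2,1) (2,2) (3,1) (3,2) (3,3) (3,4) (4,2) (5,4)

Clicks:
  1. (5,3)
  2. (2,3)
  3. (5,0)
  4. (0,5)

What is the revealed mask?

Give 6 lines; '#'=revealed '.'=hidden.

Click 1 (5,3) count=2: revealed 1 new [(5,3)] -> total=1
Click 2 (2,3) count=5: revealed 1 new [(2,3)] -> total=2
Click 3 (5,0) count=0: revealed 4 new [(4,0) (4,1) (5,0) (5,1)] -> total=6
Click 4 (0,5) count=1: revealed 1 new [(0,5)] -> total=7

Answer: .....#
......
...#..
......
##....
##.#..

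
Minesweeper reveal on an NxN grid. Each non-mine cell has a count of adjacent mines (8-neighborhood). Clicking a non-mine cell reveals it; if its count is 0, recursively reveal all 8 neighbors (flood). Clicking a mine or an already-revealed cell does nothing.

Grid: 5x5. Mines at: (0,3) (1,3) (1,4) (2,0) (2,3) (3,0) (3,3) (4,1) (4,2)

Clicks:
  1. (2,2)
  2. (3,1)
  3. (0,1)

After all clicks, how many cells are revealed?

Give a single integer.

Answer: 8

Derivation:
Click 1 (2,2) count=3: revealed 1 new [(2,2)] -> total=1
Click 2 (3,1) count=4: revealed 1 new [(3,1)] -> total=2
Click 3 (0,1) count=0: revealed 6 new [(0,0) (0,1) (0,2) (1,0) (1,1) (1,2)] -> total=8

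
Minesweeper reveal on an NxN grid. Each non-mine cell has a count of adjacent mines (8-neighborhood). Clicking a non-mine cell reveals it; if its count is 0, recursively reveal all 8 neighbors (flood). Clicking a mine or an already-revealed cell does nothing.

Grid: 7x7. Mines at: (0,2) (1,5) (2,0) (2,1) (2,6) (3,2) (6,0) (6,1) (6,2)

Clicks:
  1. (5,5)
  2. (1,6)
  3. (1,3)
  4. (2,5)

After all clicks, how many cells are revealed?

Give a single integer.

Answer: 21

Derivation:
Click 1 (5,5) count=0: revealed 19 new [(2,3) (2,4) (2,5) (3,3) (3,4) (3,5) (3,6) (4,3) (4,4) (4,5) (4,6) (5,3) (5,4) (5,5) (5,6) (6,3) (6,4) (6,5) (6,6)] -> total=19
Click 2 (1,6) count=2: revealed 1 new [(1,6)] -> total=20
Click 3 (1,3) count=1: revealed 1 new [(1,3)] -> total=21
Click 4 (2,5) count=2: revealed 0 new [(none)] -> total=21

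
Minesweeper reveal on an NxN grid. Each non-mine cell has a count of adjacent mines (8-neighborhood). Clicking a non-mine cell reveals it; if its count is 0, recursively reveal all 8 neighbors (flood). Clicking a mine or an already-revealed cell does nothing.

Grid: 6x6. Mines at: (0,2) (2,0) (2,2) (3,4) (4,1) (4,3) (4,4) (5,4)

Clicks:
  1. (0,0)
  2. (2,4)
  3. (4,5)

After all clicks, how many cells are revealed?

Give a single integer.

Click 1 (0,0) count=0: revealed 4 new [(0,0) (0,1) (1,0) (1,1)] -> total=4
Click 2 (2,4) count=1: revealed 1 new [(2,4)] -> total=5
Click 3 (4,5) count=3: revealed 1 new [(4,5)] -> total=6

Answer: 6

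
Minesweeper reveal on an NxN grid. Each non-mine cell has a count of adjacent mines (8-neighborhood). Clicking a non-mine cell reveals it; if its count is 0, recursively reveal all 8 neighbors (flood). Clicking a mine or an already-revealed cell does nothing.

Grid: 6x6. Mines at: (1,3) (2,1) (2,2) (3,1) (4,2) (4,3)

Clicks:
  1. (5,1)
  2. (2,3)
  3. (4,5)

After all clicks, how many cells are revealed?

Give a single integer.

Answer: 14

Derivation:
Click 1 (5,1) count=1: revealed 1 new [(5,1)] -> total=1
Click 2 (2,3) count=2: revealed 1 new [(2,3)] -> total=2
Click 3 (4,5) count=0: revealed 12 new [(0,4) (0,5) (1,4) (1,5) (2,4) (2,5) (3,4) (3,5) (4,4) (4,5) (5,4) (5,5)] -> total=14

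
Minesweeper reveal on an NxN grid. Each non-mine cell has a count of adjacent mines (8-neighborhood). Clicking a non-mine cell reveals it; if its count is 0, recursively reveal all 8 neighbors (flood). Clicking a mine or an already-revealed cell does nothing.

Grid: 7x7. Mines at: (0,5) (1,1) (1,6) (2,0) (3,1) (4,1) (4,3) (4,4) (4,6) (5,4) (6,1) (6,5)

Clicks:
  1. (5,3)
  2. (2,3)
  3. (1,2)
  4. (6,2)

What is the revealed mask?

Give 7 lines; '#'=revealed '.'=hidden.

Click 1 (5,3) count=3: revealed 1 new [(5,3)] -> total=1
Click 2 (2,3) count=0: revealed 15 new [(0,2) (0,3) (0,4) (1,2) (1,3) (1,4) (1,5) (2,2) (2,3) (2,4) (2,5) (3,2) (3,3) (3,4) (3,5)] -> total=16
Click 3 (1,2) count=1: revealed 0 new [(none)] -> total=16
Click 4 (6,2) count=1: revealed 1 new [(6,2)] -> total=17

Answer: ..###..
..####.
..####.
..####.
.......
...#...
..#....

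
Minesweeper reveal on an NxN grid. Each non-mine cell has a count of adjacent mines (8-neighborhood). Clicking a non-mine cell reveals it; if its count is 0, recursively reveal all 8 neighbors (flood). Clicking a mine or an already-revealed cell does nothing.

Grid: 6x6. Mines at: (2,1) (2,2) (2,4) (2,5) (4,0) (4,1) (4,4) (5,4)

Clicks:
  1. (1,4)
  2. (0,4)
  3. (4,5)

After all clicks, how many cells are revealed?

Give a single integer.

Answer: 13

Derivation:
Click 1 (1,4) count=2: revealed 1 new [(1,4)] -> total=1
Click 2 (0,4) count=0: revealed 11 new [(0,0) (0,1) (0,2) (0,3) (0,4) (0,5) (1,0) (1,1) (1,2) (1,3) (1,5)] -> total=12
Click 3 (4,5) count=2: revealed 1 new [(4,5)] -> total=13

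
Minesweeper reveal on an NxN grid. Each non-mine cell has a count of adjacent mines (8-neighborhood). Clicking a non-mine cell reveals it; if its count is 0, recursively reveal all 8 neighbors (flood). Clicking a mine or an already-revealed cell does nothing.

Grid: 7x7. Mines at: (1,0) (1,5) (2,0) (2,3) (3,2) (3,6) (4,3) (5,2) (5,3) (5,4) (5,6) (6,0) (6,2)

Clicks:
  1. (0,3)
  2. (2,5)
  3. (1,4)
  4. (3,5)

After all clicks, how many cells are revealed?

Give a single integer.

Answer: 10

Derivation:
Click 1 (0,3) count=0: revealed 8 new [(0,1) (0,2) (0,3) (0,4) (1,1) (1,2) (1,3) (1,4)] -> total=8
Click 2 (2,5) count=2: revealed 1 new [(2,5)] -> total=9
Click 3 (1,4) count=2: revealed 0 new [(none)] -> total=9
Click 4 (3,5) count=1: revealed 1 new [(3,5)] -> total=10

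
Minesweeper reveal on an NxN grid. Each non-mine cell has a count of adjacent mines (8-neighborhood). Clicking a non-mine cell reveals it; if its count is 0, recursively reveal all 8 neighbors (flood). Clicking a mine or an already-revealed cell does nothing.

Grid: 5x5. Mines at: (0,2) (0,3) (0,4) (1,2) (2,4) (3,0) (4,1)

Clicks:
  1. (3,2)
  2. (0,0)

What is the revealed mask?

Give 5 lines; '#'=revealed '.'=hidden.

Click 1 (3,2) count=1: revealed 1 new [(3,2)] -> total=1
Click 2 (0,0) count=0: revealed 6 new [(0,0) (0,1) (1,0) (1,1) (2,0) (2,1)] -> total=7

Answer: ##...
##...
##...
..#..
.....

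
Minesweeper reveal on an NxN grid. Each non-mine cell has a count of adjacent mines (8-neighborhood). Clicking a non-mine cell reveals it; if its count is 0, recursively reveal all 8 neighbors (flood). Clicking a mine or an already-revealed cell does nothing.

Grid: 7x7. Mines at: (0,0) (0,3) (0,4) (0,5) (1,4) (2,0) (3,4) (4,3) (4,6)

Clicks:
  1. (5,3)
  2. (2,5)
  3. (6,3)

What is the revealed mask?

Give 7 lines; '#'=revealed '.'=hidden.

Click 1 (5,3) count=1: revealed 1 new [(5,3)] -> total=1
Click 2 (2,5) count=2: revealed 1 new [(2,5)] -> total=2
Click 3 (6,3) count=0: revealed 19 new [(3,0) (3,1) (3,2) (4,0) (4,1) (4,2) (5,0) (5,1) (5,2) (5,4) (5,5) (5,6) (6,0) (6,1) (6,2) (6,3) (6,4) (6,5) (6,6)] -> total=21

Answer: .......
.......
.....#.
###....
###....
#######
#######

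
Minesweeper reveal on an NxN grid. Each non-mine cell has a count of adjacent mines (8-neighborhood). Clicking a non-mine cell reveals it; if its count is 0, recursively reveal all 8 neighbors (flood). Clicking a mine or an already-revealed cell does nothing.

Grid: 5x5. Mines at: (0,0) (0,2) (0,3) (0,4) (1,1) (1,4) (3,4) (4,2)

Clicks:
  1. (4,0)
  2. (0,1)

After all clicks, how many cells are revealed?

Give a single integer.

Answer: 7

Derivation:
Click 1 (4,0) count=0: revealed 6 new [(2,0) (2,1) (3,0) (3,1) (4,0) (4,1)] -> total=6
Click 2 (0,1) count=3: revealed 1 new [(0,1)] -> total=7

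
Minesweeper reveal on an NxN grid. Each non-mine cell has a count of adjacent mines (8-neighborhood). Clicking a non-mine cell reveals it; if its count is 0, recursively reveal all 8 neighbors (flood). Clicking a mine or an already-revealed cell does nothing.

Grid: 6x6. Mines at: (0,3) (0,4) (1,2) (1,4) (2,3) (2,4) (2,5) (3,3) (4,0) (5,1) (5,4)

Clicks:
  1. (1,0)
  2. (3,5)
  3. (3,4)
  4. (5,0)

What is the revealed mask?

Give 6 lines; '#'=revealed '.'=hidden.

Click 1 (1,0) count=0: revealed 8 new [(0,0) (0,1) (1,0) (1,1) (2,0) (2,1) (3,0) (3,1)] -> total=8
Click 2 (3,5) count=2: revealed 1 new [(3,5)] -> total=9
Click 3 (3,4) count=4: revealed 1 new [(3,4)] -> total=10
Click 4 (5,0) count=2: revealed 1 new [(5,0)] -> total=11

Answer: ##....
##....
##....
##..##
......
#.....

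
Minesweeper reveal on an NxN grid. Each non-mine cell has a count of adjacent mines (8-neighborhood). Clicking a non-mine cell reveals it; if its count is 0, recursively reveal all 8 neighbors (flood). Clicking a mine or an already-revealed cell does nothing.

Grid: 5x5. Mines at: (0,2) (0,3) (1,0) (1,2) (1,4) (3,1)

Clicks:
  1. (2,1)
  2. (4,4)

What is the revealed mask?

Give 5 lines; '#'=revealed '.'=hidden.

Click 1 (2,1) count=3: revealed 1 new [(2,1)] -> total=1
Click 2 (4,4) count=0: revealed 9 new [(2,2) (2,3) (2,4) (3,2) (3,3) (3,4) (4,2) (4,3) (4,4)] -> total=10

Answer: .....
.....
.####
..###
..###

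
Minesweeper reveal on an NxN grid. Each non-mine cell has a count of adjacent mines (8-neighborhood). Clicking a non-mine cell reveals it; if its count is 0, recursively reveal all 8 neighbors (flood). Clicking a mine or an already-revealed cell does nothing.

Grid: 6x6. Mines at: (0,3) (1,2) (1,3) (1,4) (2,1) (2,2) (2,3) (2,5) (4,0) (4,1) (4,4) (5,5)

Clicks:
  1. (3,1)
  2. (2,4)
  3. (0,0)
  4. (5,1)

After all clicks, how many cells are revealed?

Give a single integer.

Click 1 (3,1) count=4: revealed 1 new [(3,1)] -> total=1
Click 2 (2,4) count=4: revealed 1 new [(2,4)] -> total=2
Click 3 (0,0) count=0: revealed 4 new [(0,0) (0,1) (1,0) (1,1)] -> total=6
Click 4 (5,1) count=2: revealed 1 new [(5,1)] -> total=7

Answer: 7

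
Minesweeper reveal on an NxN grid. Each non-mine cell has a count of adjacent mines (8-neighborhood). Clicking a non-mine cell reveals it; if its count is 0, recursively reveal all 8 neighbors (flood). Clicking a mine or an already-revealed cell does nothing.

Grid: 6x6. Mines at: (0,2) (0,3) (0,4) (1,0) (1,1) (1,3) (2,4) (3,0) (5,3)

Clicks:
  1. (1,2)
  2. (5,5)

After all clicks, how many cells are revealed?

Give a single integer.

Click 1 (1,2) count=4: revealed 1 new [(1,2)] -> total=1
Click 2 (5,5) count=0: revealed 6 new [(3,4) (3,5) (4,4) (4,5) (5,4) (5,5)] -> total=7

Answer: 7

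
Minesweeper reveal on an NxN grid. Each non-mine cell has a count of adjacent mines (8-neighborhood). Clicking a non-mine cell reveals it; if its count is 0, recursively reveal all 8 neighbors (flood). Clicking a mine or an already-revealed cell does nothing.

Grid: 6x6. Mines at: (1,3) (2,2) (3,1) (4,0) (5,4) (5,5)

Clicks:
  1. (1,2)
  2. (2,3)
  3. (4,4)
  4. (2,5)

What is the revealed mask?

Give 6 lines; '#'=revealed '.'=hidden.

Click 1 (1,2) count=2: revealed 1 new [(1,2)] -> total=1
Click 2 (2,3) count=2: revealed 1 new [(2,3)] -> total=2
Click 3 (4,4) count=2: revealed 1 new [(4,4)] -> total=3
Click 4 (2,5) count=0: revealed 11 new [(0,4) (0,5) (1,4) (1,5) (2,4) (2,5) (3,3) (3,4) (3,5) (4,3) (4,5)] -> total=14

Answer: ....##
..#.##
...###
...###
...###
......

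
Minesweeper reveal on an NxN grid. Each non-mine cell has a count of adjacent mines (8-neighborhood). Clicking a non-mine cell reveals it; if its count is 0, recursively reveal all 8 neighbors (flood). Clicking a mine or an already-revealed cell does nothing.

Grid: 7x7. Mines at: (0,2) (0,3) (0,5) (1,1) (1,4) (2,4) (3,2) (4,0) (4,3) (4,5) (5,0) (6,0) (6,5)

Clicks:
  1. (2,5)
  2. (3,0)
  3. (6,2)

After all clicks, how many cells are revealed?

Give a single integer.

Answer: 10

Derivation:
Click 1 (2,5) count=2: revealed 1 new [(2,5)] -> total=1
Click 2 (3,0) count=1: revealed 1 new [(3,0)] -> total=2
Click 3 (6,2) count=0: revealed 8 new [(5,1) (5,2) (5,3) (5,4) (6,1) (6,2) (6,3) (6,4)] -> total=10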